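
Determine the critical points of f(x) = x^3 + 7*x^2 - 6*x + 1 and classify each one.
f'(x) = 3*x^2 + 14*x - 6

Solve f'(x) = 0:
  3*x^2 + 14*x - 6 = 0 has no rational roots; quadratic formula: x = (-14 ± √268)/6.
  ⇒ x = -sqrt(67)/3 - 7/3 ≈ -5.0618, -7/3 + sqrt(67)/3 ≈ 0.3951

f''(x) = 6*x + 14
Second-derivative test at each critical point:
  f''(-5.0618) = -16.3707 < 0 → local maximum
  f''(0.3951) = 16.3707 > 0 → local minimum

Critical points: x = -sqrt(67)/3 - 7/3 ≈ -5.0618 (local maximum); x = -7/3 + sqrt(67)/3 ≈ 0.3951 (local minimum)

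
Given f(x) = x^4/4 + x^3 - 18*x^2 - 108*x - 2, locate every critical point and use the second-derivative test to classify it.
f'(x) = x^3 + 3*x^2 - 36*x - 108

Solve f'(x) = 0:
  Factor: x^3 + 3*x^2 - 36*x - 108 = (x - 6)*(x + 3)*(x + 6) = 0.
  ⇒ x = -6, -3, 6

f''(x) = 3*x^2 + 6*x - 36
Second-derivative test at each critical point:
  f''(-6) = 36 > 0 → local minimum
  f''(-3) = -27 < 0 → local maximum
  f''(6) = 108 > 0 → local minimum

Critical points: x = -6 (local minimum); x = -3 (local maximum); x = 6 (local minimum)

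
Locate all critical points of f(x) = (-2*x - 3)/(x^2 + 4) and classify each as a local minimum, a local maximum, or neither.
f'(x) = 2*(x^2 + 3*x - 4)/(x^4 + 8*x^2 + 16)

Solve f'(x) = 0:
  f'(x) = 2*(x - 1)*(x + 4)/(x^2 + 4)^2; the denominator is positive wherever f is defined, so f'(x) = 0 ⇔ 2*x^2 + 6*x - 8 = 0.
  Factor: 2*x^2 + 6*x - 8 = 2*(x - 1)*(x + 4) = 0.
  ⇒ x = -4, 1

f''(x) = 2*(-4*x^2*(2*x + 3) + 3*(2*x + 1)*(x^2 + 4))/(x^2 + 4)^3
Second-derivative test at each critical point:
  f''(-4) = -1/40 < 0 → local maximum
  f''(1) = 2/5 > 0 → local minimum

Critical points: x = -4 (local maximum); x = 1 (local minimum)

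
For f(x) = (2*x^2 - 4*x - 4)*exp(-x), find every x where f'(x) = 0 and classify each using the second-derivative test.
f'(x) = 2*x*(4 - x)*exp(-x)

Solve f'(x) = 0:
  f'(x) = (-2*x^2 + 8*x)·exp(-x) and exp(-x) > 0 for every x, so f'(x) = 0 ⇔ -2*x^2 + 8*x = 0.
  Factor: -2*x^2 + 8*x = -2*x*(x - 4) = 0.
  ⇒ x = 0, 4

f''(x) = 2*(x^2 - 6*x + 4)*exp(-x)
Second-derivative test at each critical point:
  f''(0) = 8 > 0 → local minimum
  f''(4) = -0.1465 < 0 → local maximum

Critical points: x = 0 (local minimum); x = 4 (local maximum)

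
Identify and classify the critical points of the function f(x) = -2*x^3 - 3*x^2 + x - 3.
f'(x) = -6*x^2 - 6*x + 1

Solve f'(x) = 0:
  6*x^2 + 6*x - 1 = 0 has no rational roots; quadratic formula: x = (-6 ± √60)/12.
  ⇒ x = -sqrt(15)/6 - 1/2 ≈ -1.1455, -1/2 + sqrt(15)/6 ≈ 0.1455

f''(x) = -12*x - 6
Second-derivative test at each critical point:
  f''(-1.1455) = 7.7460 > 0 → local minimum
  f''(0.1455) = -7.7460 < 0 → local maximum

Critical points: x = -sqrt(15)/6 - 1/2 ≈ -1.1455 (local minimum); x = -1/2 + sqrt(15)/6 ≈ 0.1455 (local maximum)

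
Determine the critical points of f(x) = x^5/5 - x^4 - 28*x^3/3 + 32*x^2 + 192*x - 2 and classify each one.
f'(x) = x^4 - 4*x^3 - 28*x^2 + 64*x + 192

Solve f'(x) = 0:
  Factor: x^4 - 4*x^3 - 28*x^2 + 64*x + 192 = (x - 6)*(x - 4)*(x + 2)*(x + 4) = 0.
  ⇒ x = -4, -2, 4, 6

f''(x) = 4*x^3 - 12*x^2 - 56*x + 64
Second-derivative test at each critical point:
  f''(-4) = -160 < 0 → local maximum
  f''(-2) = 96 > 0 → local minimum
  f''(4) = -96 < 0 → local maximum
  f''(6) = 160 > 0 → local minimum

Critical points: x = -4 (local maximum); x = -2 (local minimum); x = 4 (local maximum); x = 6 (local minimum)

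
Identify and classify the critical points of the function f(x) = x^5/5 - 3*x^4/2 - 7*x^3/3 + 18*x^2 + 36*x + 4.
f'(x) = x^4 - 6*x^3 - 7*x^2 + 36*x + 36

Solve f'(x) = 0:
  Factor: x^4 - 6*x^3 - 7*x^2 + 36*x + 36 = (x - 6)*(x - 3)*(x + 1)*(x + 2) = 0.
  ⇒ x = -2, -1, 3, 6

f''(x) = 4*x^3 - 18*x^2 - 14*x + 36
Second-derivative test at each critical point:
  f''(-2) = -40 < 0 → local maximum
  f''(-1) = 28 > 0 → local minimum
  f''(3) = -60 < 0 → local maximum
  f''(6) = 168 > 0 → local minimum

Critical points: x = -2 (local maximum); x = -1 (local minimum); x = 3 (local maximum); x = 6 (local minimum)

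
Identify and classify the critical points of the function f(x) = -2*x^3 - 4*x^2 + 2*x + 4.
f'(x) = -6*x^2 - 8*x + 2

Solve f'(x) = 0:
  Factor: -6*x^2 - 8*x + 2 = -2*(3*x^2 + 4*x - 1); 3*x^2 + 4*x - 1 = 0 has no rational roots; quadratic formula: x = (-4 ± √28)/6.
  ⇒ x = -sqrt(7)/3 - 2/3 ≈ -1.5486, -2/3 + sqrt(7)/3 ≈ 0.2153

f''(x) = -12*x - 8
Second-derivative test at each critical point:
  f''(-1.5486) = 10.5830 > 0 → local minimum
  f''(0.2153) = -10.5830 < 0 → local maximum

Critical points: x = -sqrt(7)/3 - 2/3 ≈ -1.5486 (local minimum); x = -2/3 + sqrt(7)/3 ≈ 0.2153 (local maximum)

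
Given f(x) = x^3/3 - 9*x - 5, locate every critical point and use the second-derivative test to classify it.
f'(x) = x^2 - 9

Solve f'(x) = 0:
  Factor: x^2 - 9 = (x - 3)*(x + 3) = 0.
  ⇒ x = -3, 3

f''(x) = 2*x
Second-derivative test at each critical point:
  f''(-3) = -6 < 0 → local maximum
  f''(3) = 6 > 0 → local minimum

Critical points: x = -3 (local maximum); x = 3 (local minimum)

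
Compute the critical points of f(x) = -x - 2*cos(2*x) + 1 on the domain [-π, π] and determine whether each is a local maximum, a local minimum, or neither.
f'(x) = 4*sin(2*x) - 1

Solve f'(x) = 0 on [-π, π]:
  f'(x) = 0 ⇔ sin(2*x) = 1/4, i.e. 2*x = arcsin(1/4) + 2nπ or 2*x = π − arcsin(1/4) + 2nπ; keep the solutions lying in [-π, π].
  ⇒ x = -pi + asin(1/4)/2 ≈ -3.0153, -pi/2 - asin(1/4)/2 ≈ -1.6971, asin(1/4)/2 ≈ 0.1263, -asin(1/4)/2 + pi/2 ≈ 1.4445

f''(x) = 8*cos(2*x)
Second-derivative test at each critical point:
  f''(-3.0153) = 7.7460 > 0 → local minimum
  f''(-1.6971) = -7.7460 < 0 → local maximum
  f''(0.1263) = 7.7460 > 0 → local minimum
  f''(1.4445) = -7.7460 < 0 → local maximum

Critical points: x = -pi + asin(1/4)/2 ≈ -3.0153 (local minimum); x = -pi/2 - asin(1/4)/2 ≈ -1.6971 (local maximum); x = asin(1/4)/2 ≈ 0.1263 (local minimum); x = -asin(1/4)/2 + pi/2 ≈ 1.4445 (local maximum)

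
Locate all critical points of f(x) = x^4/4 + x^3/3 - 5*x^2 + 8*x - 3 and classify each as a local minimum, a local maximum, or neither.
f'(x) = x^3 + x^2 - 10*x + 8

Solve f'(x) = 0:
  Factor: x^3 + x^2 - 10*x + 8 = (x - 2)*(x - 1)*(x + 4) = 0.
  ⇒ x = -4, 1, 2

f''(x) = 3*x^2 + 2*x - 10
Second-derivative test at each critical point:
  f''(-4) = 30 > 0 → local minimum
  f''(1) = -5 < 0 → local maximum
  f''(2) = 6 > 0 → local minimum

Critical points: x = -4 (local minimum); x = 1 (local maximum); x = 2 (local minimum)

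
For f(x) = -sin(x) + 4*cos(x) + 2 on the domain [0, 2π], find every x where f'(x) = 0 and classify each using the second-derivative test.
f'(x) = -4*sin(x) - cos(x)

Solve f'(x) = 0 on [0, 2π]:
  f'(x) = 0 ⇔ -cos(x) = 4*sin(x) ⇔ tan(x) = -1/4, i.e. x = arctan(-1/4) + nπ; keep the solutions lying in [0, 2π].
  ⇒ x = pi - atan(1/4) ≈ 2.8966, -atan(1/4) + 2*pi ≈ 6.0382

f''(x) = sin(x) - 4*cos(x)
Second-derivative test at each critical point:
  f''(2.8966) = 4.1231 > 0 → local minimum
  f''(6.0382) = -4.1231 < 0 → local maximum

Critical points: x = pi - atan(1/4) ≈ 2.8966 (local minimum); x = -atan(1/4) + 2*pi ≈ 6.0382 (local maximum)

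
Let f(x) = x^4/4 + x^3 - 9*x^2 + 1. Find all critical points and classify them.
f'(x) = x*(x^2 + 3*x - 18)

Solve f'(x) = 0:
  Factor: x^3 + 3*x^2 - 18*x = x*(x - 3)*(x + 6) = 0.
  ⇒ x = -6, 0, 3

f''(x) = 3*x^2 + 6*x - 18
Second-derivative test at each critical point:
  f''(-6) = 54 > 0 → local minimum
  f''(0) = -18 < 0 → local maximum
  f''(3) = 27 > 0 → local minimum

Critical points: x = -6 (local minimum); x = 0 (local maximum); x = 3 (local minimum)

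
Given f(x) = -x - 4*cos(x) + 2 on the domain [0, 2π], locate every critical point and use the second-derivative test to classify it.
f'(x) = 4*sin(x) - 1

Solve f'(x) = 0 on [0, 2π]:
  f'(x) = 0 ⇔ sin(x) = 1/4, i.e. x = arcsin(1/4) + 2nπ or x = π − arcsin(1/4) + 2nπ; keep the solutions lying in [0, 2π].
  ⇒ x = asin(1/4) ≈ 0.2527, pi - asin(1/4) ≈ 2.8889

f''(x) = 4*cos(x)
Second-derivative test at each critical point:
  f''(0.2527) = 3.8730 > 0 → local minimum
  f''(2.8889) = -3.8730 < 0 → local maximum

Critical points: x = asin(1/4) ≈ 0.2527 (local minimum); x = pi - asin(1/4) ≈ 2.8889 (local maximum)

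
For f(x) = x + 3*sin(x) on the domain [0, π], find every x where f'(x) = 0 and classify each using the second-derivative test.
f'(x) = 3*cos(x) + 1

Solve f'(x) = 0 on [0, π]:
  f'(x) = 0 ⇔ cos(x) = -1/3, i.e. x = ±arccos(-1/3) + 2nπ; keep the solutions lying in [0, π].
  ⇒ x = acos(-1/3) ≈ 1.9106

f''(x) = -3*sin(x)
Second-derivative test at each critical point:
  f''(1.9106) = -2.8284 < 0 → local maximum

Critical points: x = acos(-1/3) ≈ 1.9106 (local maximum)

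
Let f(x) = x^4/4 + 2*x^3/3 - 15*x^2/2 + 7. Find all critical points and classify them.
f'(x) = x*(x^2 + 2*x - 15)

Solve f'(x) = 0:
  Factor: x^3 + 2*x^2 - 15*x = x*(x - 3)*(x + 5) = 0.
  ⇒ x = -5, 0, 3

f''(x) = 3*x^2 + 4*x - 15
Second-derivative test at each critical point:
  f''(-5) = 40 > 0 → local minimum
  f''(0) = -15 < 0 → local maximum
  f''(3) = 24 > 0 → local minimum

Critical points: x = -5 (local minimum); x = 0 (local maximum); x = 3 (local minimum)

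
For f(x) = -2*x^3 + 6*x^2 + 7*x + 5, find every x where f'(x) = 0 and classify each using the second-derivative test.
f'(x) = -6*x^2 + 12*x + 7

Solve f'(x) = 0:
  6*x^2 - 12*x - 7 = 0 has no rational roots; quadratic formula: x = (12 ± √312)/12.
  ⇒ x = 1 - sqrt(78)/6 ≈ -0.4720, 1 + sqrt(78)/6 ≈ 2.4720

f''(x) = 12 - 12*x
Second-derivative test at each critical point:
  f''(-0.4720) = 17.6635 > 0 → local minimum
  f''(2.4720) = -17.6635 < 0 → local maximum

Critical points: x = 1 - sqrt(78)/6 ≈ -0.4720 (local minimum); x = 1 + sqrt(78)/6 ≈ 2.4720 (local maximum)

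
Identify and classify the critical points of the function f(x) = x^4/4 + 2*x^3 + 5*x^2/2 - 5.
f'(x) = x*(x^2 + 6*x + 5)

Solve f'(x) = 0:
  Factor: x^3 + 6*x^2 + 5*x = x*(x + 1)*(x + 5) = 0.
  ⇒ x = -5, -1, 0

f''(x) = 3*x^2 + 12*x + 5
Second-derivative test at each critical point:
  f''(-5) = 20 > 0 → local minimum
  f''(-1) = -4 < 0 → local maximum
  f''(0) = 5 > 0 → local minimum

Critical points: x = -5 (local minimum); x = -1 (local maximum); x = 0 (local minimum)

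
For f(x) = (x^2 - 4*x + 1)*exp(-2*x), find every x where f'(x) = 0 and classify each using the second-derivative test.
f'(x) = 2*(-x^2 + 5*x - 3)*exp(-2*x)

Solve f'(x) = 0:
  f'(x) = (-2*x^2 + 10*x - 6)·exp(-2*x) and exp(-2*x) > 0 for every x, so f'(x) = 0 ⇔ -2*x^2 + 10*x - 6 = 0.
  Factor: -2*x^2 + 10*x - 6 = -2*(x^2 - 5*x + 3); x^2 - 5*x + 3 = 0 has no rational roots; quadratic formula: x = (5 ± √13)/2.
  ⇒ x = 5/2 - sqrt(13)/2 ≈ 0.6972, sqrt(13)/2 + 5/2 ≈ 4.3028

f''(x) = 2*(2*x^2 - 12*x + 11)*exp(-2*x)
Second-derivative test at each critical point:
  f''(0.6972) = 1.7881 > 0 → local minimum
  f''(4.3028) = -0.0013 < 0 → local maximum

Critical points: x = 5/2 - sqrt(13)/2 ≈ 0.6972 (local minimum); x = sqrt(13)/2 + 5/2 ≈ 4.3028 (local maximum)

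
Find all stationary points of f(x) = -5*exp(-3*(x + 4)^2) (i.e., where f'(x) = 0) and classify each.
f'(x) = 30*(x + 4)*exp(-3*(x + 4)^2)

Solve f'(x) = 0:
  f'(x) = (30*x + 120)·exp(-3*(x + 4)^2) and exp(-3*(x + 4)^2) > 0 for every x, so f'(x) = 0 ⇔ 30*x + 120 = 0.
  Factor: 30*x + 120 = 30*(x + 4) = 0.
  ⇒ x = -4

f''(x) = 30*(1 - 6*(x + 4)^2)*exp(-3*(x + 4)^2)
Second-derivative test at each critical point:
  f''(-4) = 30 > 0 → local minimum

Critical points: x = -4 (local minimum)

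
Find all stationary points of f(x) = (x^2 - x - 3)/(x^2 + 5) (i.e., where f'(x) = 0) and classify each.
f'(x) = (x^2 + 16*x - 5)/(x^4 + 10*x^2 + 25)

Solve f'(x) = 0:
  f'(x) = (x^2 + 16*x - 5)/(x^2 + 5)^2; the denominator is positive wherever f is defined, so f'(x) = 0 ⇔ x^2 + 16*x - 5 = 0.
  x^2 + 16*x - 5 = 0 has no rational roots; quadratic formula: x = (-16 ± √276)/2.
  ⇒ x = -sqrt(69) - 8 ≈ -16.3066, -8 + sqrt(69) ≈ 0.3066

f''(x) = 2*(-x^3 - 24*x^2 + 15*x + 40)/(x^6 + 15*x^4 + 75*x^2 + 125)
Second-derivative test at each critical point:
  f''(-16.3066) = -2.264e-04 < 0 → local maximum
  f''(0.3066) = 0.6402 > 0 → local minimum

Critical points: x = -sqrt(69) - 8 ≈ -16.3066 (local maximum); x = -8 + sqrt(69) ≈ 0.3066 (local minimum)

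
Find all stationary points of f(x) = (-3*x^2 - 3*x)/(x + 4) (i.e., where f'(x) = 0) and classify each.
f'(x) = 3*(-x^2 - 8*x - 4)/(x^2 + 8*x + 16)

Solve f'(x) = 0:
  f'(x) = -3*(x^2 + 8*x + 4)/(x + 4)^2; the denominator is positive wherever f is defined, so f'(x) = 0 ⇔ -3*x^2 - 24*x - 12 = 0.
  Factor: -3*x^2 - 24*x - 12 = -3*(x^2 + 8*x + 4); x^2 + 8*x + 4 = 0 has no rational roots; quadratic formula: x = (-8 ± √48)/2.
  ⇒ x = -4 - 2*sqrt(3) ≈ -7.4641, -4 + 2*sqrt(3) ≈ -0.5359

f''(x) = -72/(x^3 + 12*x^2 + 48*x + 64)
Second-derivative test at each critical point:
  f''(-7.4641) = 1.7321 > 0 → local minimum
  f''(-0.5359) = -1.7321 < 0 → local maximum

Critical points: x = -4 - 2*sqrt(3) ≈ -7.4641 (local minimum); x = -4 + 2*sqrt(3) ≈ -0.5359 (local maximum)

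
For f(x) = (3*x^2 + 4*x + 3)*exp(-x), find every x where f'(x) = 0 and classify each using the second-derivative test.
f'(x) = (-3*x^2 + 2*x + 1)*exp(-x)

Solve f'(x) = 0:
  f'(x) = (-3*x^2 + 2*x + 1)·exp(-x) and exp(-x) > 0 for every x, so f'(x) = 0 ⇔ -3*x^2 + 2*x + 1 = 0.
  Factor: -3*x^2 + 2*x + 1 = -(x - 1)*(3*x + 1) = 0.
  ⇒ x = -1/3, 1

f''(x) = (3*x^2 - 8*x + 1)*exp(-x)
Second-derivative test at each critical point:
  f''(-1/3) = 5.5824 > 0 → local minimum
  f''(1) = -1.4715 < 0 → local maximum

Critical points: x = -1/3 (local minimum); x = 1 (local maximum)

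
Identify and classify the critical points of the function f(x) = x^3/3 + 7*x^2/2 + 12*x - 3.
f'(x) = x^2 + 7*x + 12

Solve f'(x) = 0:
  Factor: x^2 + 7*x + 12 = (x + 3)*(x + 4) = 0.
  ⇒ x = -4, -3

f''(x) = 2*x + 7
Second-derivative test at each critical point:
  f''(-4) = -1 < 0 → local maximum
  f''(-3) = 1 > 0 → local minimum

Critical points: x = -4 (local maximum); x = -3 (local minimum)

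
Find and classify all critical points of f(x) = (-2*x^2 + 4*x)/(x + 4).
f'(x) = 2*(-x^2 - 8*x + 8)/(x^2 + 8*x + 16)

Solve f'(x) = 0:
  f'(x) = -2*(x^2 + 8*x - 8)/(x + 4)^2; the denominator is positive wherever f is defined, so f'(x) = 0 ⇔ -2*x^2 - 16*x + 16 = 0.
  Factor: -2*x^2 - 16*x + 16 = -2*(x^2 + 8*x - 8); x^2 + 8*x - 8 = 0 has no rational roots; quadratic formula: x = (-8 ± √96)/2.
  ⇒ x = -2*sqrt(6) - 4 ≈ -8.8990, -4 + 2*sqrt(6) ≈ 0.8990

f''(x) = -96/(x^3 + 12*x^2 + 48*x + 64)
Second-derivative test at each critical point:
  f''(-8.8990) = 0.8165 > 0 → local minimum
  f''(0.8990) = -0.8165 < 0 → local maximum

Critical points: x = -2*sqrt(6) - 4 ≈ -8.8990 (local minimum); x = -4 + 2*sqrt(6) ≈ 0.8990 (local maximum)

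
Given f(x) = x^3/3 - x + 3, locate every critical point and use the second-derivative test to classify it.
f'(x) = x^2 - 1

Solve f'(x) = 0:
  Factor: x^2 - 1 = (x - 1)*(x + 1) = 0.
  ⇒ x = -1, 1

f''(x) = 2*x
Second-derivative test at each critical point:
  f''(-1) = -2 < 0 → local maximum
  f''(1) = 2 > 0 → local minimum

Critical points: x = -1 (local maximum); x = 1 (local minimum)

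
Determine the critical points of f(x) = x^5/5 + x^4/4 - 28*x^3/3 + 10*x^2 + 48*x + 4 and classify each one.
f'(x) = x^4 + x^3 - 28*x^2 + 20*x + 48

Solve f'(x) = 0:
  Factor: x^4 + x^3 - 28*x^2 + 20*x + 48 = (x - 4)*(x - 2)*(x + 1)*(x + 6) = 0.
  ⇒ x = -6, -1, 2, 4

f''(x) = 4*x^3 + 3*x^2 - 56*x + 20
Second-derivative test at each critical point:
  f''(-6) = -400 < 0 → local maximum
  f''(-1) = 75 > 0 → local minimum
  f''(2) = -48 < 0 → local maximum
  f''(4) = 100 > 0 → local minimum

Critical points: x = -6 (local maximum); x = -1 (local minimum); x = 2 (local maximum); x = 4 (local minimum)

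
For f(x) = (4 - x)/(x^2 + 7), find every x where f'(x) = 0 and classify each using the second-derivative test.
f'(x) = (-x^2 + 2*x*(x - 4) - 7)/(x^2 + 7)^2

Solve f'(x) = 0:
  f'(x) = (x^2 - 8*x - 7)/(x^2 + 7)^2; the denominator is positive wherever f is defined, so f'(x) = 0 ⇔ x^2 - 8*x - 7 = 0.
  x^2 - 8*x - 7 = 0 has no rational roots; quadratic formula: x = (8 ± √92)/2.
  ⇒ x = 4 - sqrt(23) ≈ -0.7958, 4 + sqrt(23) ≈ 8.7958

f''(x) = 2*(4*x^2*(4 - x) + (3*x - 4)*(x^2 + 7))/(x^2 + 7)^3
Second-derivative test at each critical point:
  f''(-0.7958) = -0.1646 < 0 → local maximum
  f''(8.7958) = 0.0013 > 0 → local minimum

Critical points: x = 4 - sqrt(23) ≈ -0.7958 (local maximum); x = 4 + sqrt(23) ≈ 8.7958 (local minimum)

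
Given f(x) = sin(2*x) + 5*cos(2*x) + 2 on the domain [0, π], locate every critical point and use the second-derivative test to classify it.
f'(x) = -10*sin(2*x) + 2*cos(2*x)

Solve f'(x) = 0 on [0, π]:
  f'(x) = 0 ⇔ cos(2*x) = 5*sin(2*x) ⇔ tan(2*x) = 1/5, i.e. 2*x = arctan(1/5) + nπ; keep the solutions lying in [0, π].
  ⇒ x = atan(1/5)/2 ≈ 0.0987, atan(1/5)/2 + pi/2 ≈ 1.6695

f''(x) = -4*sin(2*x) - 20*cos(2*x)
Second-derivative test at each critical point:
  f''(0.0987) = -20.3961 < 0 → local maximum
  f''(1.6695) = 20.3961 > 0 → local minimum

Critical points: x = atan(1/5)/2 ≈ 0.0987 (local maximum); x = atan(1/5)/2 + pi/2 ≈ 1.6695 (local minimum)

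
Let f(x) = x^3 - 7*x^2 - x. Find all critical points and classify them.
f'(x) = 3*x^2 - 14*x - 1

Solve f'(x) = 0:
  3*x^2 - 14*x - 1 = 0 has no rational roots; quadratic formula: x = (14 ± √208)/6.
  ⇒ x = 7/3 - 2*sqrt(13)/3 ≈ -0.0704, 7/3 + 2*sqrt(13)/3 ≈ 4.7370

f''(x) = 6*x - 14
Second-derivative test at each critical point:
  f''(-0.0704) = -14.4222 < 0 → local maximum
  f''(4.7370) = 14.4222 > 0 → local minimum

Critical points: x = 7/3 - 2*sqrt(13)/3 ≈ -0.0704 (local maximum); x = 7/3 + 2*sqrt(13)/3 ≈ 4.7370 (local minimum)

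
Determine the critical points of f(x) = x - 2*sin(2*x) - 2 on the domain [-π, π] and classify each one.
f'(x) = 1 - 4*cos(2*x)

Solve f'(x) = 0 on [-π, π]:
  f'(x) = 0 ⇔ cos(2*x) = 1/4, i.e. 2*x = ±arccos(1/4) + 2nπ; keep the solutions lying in [-π, π].
  ⇒ x = -pi + acos(1/4)/2 ≈ -2.4825, -acos(1/4)/2 ≈ -0.6591, acos(1/4)/2 ≈ 0.6591, pi - acos(1/4)/2 ≈ 2.4825

f''(x) = 8*sin(2*x)
Second-derivative test at each critical point:
  f''(-2.4825) = 7.7460 > 0 → local minimum
  f''(-0.6591) = -7.7460 < 0 → local maximum
  f''(0.6591) = 7.7460 > 0 → local minimum
  f''(2.4825) = -7.7460 < 0 → local maximum

Critical points: x = -pi + acos(1/4)/2 ≈ -2.4825 (local minimum); x = -acos(1/4)/2 ≈ -0.6591 (local maximum); x = acos(1/4)/2 ≈ 0.6591 (local minimum); x = pi - acos(1/4)/2 ≈ 2.4825 (local maximum)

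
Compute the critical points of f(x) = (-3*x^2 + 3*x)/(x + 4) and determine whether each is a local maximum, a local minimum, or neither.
f'(x) = 3*(-x^2 - 8*x + 4)/(x^2 + 8*x + 16)

Solve f'(x) = 0:
  f'(x) = -3*(x^2 + 8*x - 4)/(x + 4)^2; the denominator is positive wherever f is defined, so f'(x) = 0 ⇔ -3*x^2 - 24*x + 12 = 0.
  Factor: -3*x^2 - 24*x + 12 = -3*(x^2 + 8*x - 4); x^2 + 8*x - 4 = 0 has no rational roots; quadratic formula: x = (-8 ± √80)/2.
  ⇒ x = -2*sqrt(5) - 4 ≈ -8.4721, -4 + 2*sqrt(5) ≈ 0.4721

f''(x) = -120/(x^3 + 12*x^2 + 48*x + 64)
Second-derivative test at each critical point:
  f''(-8.4721) = 1.3416 > 0 → local minimum
  f''(0.4721) = -1.3416 < 0 → local maximum

Critical points: x = -2*sqrt(5) - 4 ≈ -8.4721 (local minimum); x = -4 + 2*sqrt(5) ≈ 0.4721 (local maximum)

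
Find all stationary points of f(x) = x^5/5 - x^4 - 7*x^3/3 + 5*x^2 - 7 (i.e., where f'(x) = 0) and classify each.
f'(x) = x*(x^3 - 4*x^2 - 7*x + 10)

Solve f'(x) = 0:
  Factor: x^4 - 4*x^3 - 7*x^2 + 10*x = x*(x - 5)*(x - 1)*(x + 2) = 0.
  ⇒ x = -2, 0, 1, 5

f''(x) = 4*x^3 - 12*x^2 - 14*x + 10
Second-derivative test at each critical point:
  f''(-2) = -42 < 0 → local maximum
  f''(0) = 10 > 0 → local minimum
  f''(1) = -12 < 0 → local maximum
  f''(5) = 140 > 0 → local minimum

Critical points: x = -2 (local maximum); x = 0 (local minimum); x = 1 (local maximum); x = 5 (local minimum)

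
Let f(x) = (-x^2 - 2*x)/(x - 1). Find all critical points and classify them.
f'(x) = (-x^2 + 2*x + 2)/(x^2 - 2*x + 1)

Solve f'(x) = 0:
  f'(x) = -(x^2 - 2*x - 2)/(x - 1)^2; the denominator is positive wherever f is defined, so f'(x) = 0 ⇔ -x^2 + 2*x + 2 = 0.
  x^2 - 2*x - 2 = 0 has no rational roots; quadratic formula: x = (2 ± √12)/2.
  ⇒ x = 1 - sqrt(3) ≈ -0.7321, 1 + sqrt(3) ≈ 2.7321

f''(x) = -6/(x^3 - 3*x^2 + 3*x - 1)
Second-derivative test at each critical point:
  f''(-0.7321) = 1.1547 > 0 → local minimum
  f''(2.7321) = -1.1547 < 0 → local maximum

Critical points: x = 1 - sqrt(3) ≈ -0.7321 (local minimum); x = 1 + sqrt(3) ≈ 2.7321 (local maximum)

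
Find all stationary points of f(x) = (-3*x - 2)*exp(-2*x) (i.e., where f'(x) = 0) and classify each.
f'(x) = (6*x + 1)*exp(-2*x)

Solve f'(x) = 0:
  f'(x) = (6*x + 1)·exp(-2*x) and exp(-2*x) > 0 for every x, so f'(x) = 0 ⇔ 6*x + 1 = 0.
  6*x + 1 = 0.
  ⇒ x = -1/6

f''(x) = 4*(1 - 3*x)*exp(-2*x)
Second-derivative test at each critical point:
  f''(-1/6) = 8.3737 > 0 → local minimum

Critical points: x = -1/6 (local minimum)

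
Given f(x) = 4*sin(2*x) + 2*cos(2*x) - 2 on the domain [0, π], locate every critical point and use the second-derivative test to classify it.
f'(x) = -4*sin(2*x) + 8*cos(2*x)

Solve f'(x) = 0 on [0, π]:
  f'(x) = 0 ⇔ 4*cos(2*x) = 2*sin(2*x) ⇔ tan(2*x) = 2, i.e. 2*x = arctan(2) + nπ; keep the solutions lying in [0, π].
  ⇒ x = atan(2)/2 ≈ 0.5536, atan(2)/2 + pi/2 ≈ 2.1244

f''(x) = -16*sin(2*x) - 8*cos(2*x)
Second-derivative test at each critical point:
  f''(0.5536) = -17.8885 < 0 → local maximum
  f''(2.1244) = 17.8885 > 0 → local minimum

Critical points: x = atan(2)/2 ≈ 0.5536 (local maximum); x = atan(2)/2 + pi/2 ≈ 2.1244 (local minimum)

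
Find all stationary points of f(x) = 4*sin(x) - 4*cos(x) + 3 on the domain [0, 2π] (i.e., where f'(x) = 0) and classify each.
f'(x) = 4*sqrt(2)*sin(x + pi/4)

Solve f'(x) = 0 on [0, 2π]:
  f'(x) = 0 ⇔ 4*cos(x) = -4*sin(x) ⇔ tan(x) = -1, i.e. x = arctan(-1) + nπ; keep the solutions lying in [0, 2π].
  ⇒ x = 3*pi/4 ≈ 2.3562, 7*pi/4 ≈ 5.4978

f''(x) = 4*sqrt(2)*cos(x + pi/4)
Second-derivative test at each critical point:
  f''(2.3562) = -5.6569 < 0 → local maximum
  f''(5.4978) = 5.6569 > 0 → local minimum

Critical points: x = 3*pi/4 ≈ 2.3562 (local maximum); x = 7*pi/4 ≈ 5.4978 (local minimum)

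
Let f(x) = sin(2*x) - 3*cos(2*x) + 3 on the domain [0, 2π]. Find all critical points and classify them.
f'(x) = 6*sin(2*x) + 2*cos(2*x)

Solve f'(x) = 0 on [0, 2π]:
  f'(x) = 0 ⇔ cos(2*x) = -3*sin(2*x) ⇔ tan(2*x) = -1/3, i.e. 2*x = arctan(-1/3) + nπ; keep the solutions lying in [0, 2π].
  ⇒ x = -atan(1/3)/2 + pi/2 ≈ 1.4099, pi - atan(1/3)/2 ≈ 2.9807, -atan(1/3)/2 + 3*pi/2 ≈ 4.5515, -atan(1/3)/2 + 2*pi ≈ 6.1223

f''(x) = -4*sin(2*x) + 12*cos(2*x)
Second-derivative test at each critical point:
  f''(1.4099) = -12.6491 < 0 → local maximum
  f''(2.9807) = 12.6491 > 0 → local minimum
  f''(4.5515) = -12.6491 < 0 → local maximum
  f''(6.1223) = 12.6491 > 0 → local minimum

Critical points: x = -atan(1/3)/2 + pi/2 ≈ 1.4099 (local maximum); x = pi - atan(1/3)/2 ≈ 2.9807 (local minimum); x = -atan(1/3)/2 + 3*pi/2 ≈ 4.5515 (local maximum); x = -atan(1/3)/2 + 2*pi ≈ 6.1223 (local minimum)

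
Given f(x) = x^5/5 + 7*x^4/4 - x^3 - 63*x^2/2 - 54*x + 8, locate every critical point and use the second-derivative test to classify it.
f'(x) = x^4 + 7*x^3 - 3*x^2 - 63*x - 54

Solve f'(x) = 0:
  Factor: x^4 + 7*x^3 - 3*x^2 - 63*x - 54 = (x - 3)*(x + 1)*(x + 3)*(x + 6) = 0.
  ⇒ x = -6, -3, -1, 3

f''(x) = 4*x^3 + 21*x^2 - 6*x - 63
Second-derivative test at each critical point:
  f''(-6) = -135 < 0 → local maximum
  f''(-3) = 36 > 0 → local minimum
  f''(-1) = -40 < 0 → local maximum
  f''(3) = 216 > 0 → local minimum

Critical points: x = -6 (local maximum); x = -3 (local minimum); x = -1 (local maximum); x = 3 (local minimum)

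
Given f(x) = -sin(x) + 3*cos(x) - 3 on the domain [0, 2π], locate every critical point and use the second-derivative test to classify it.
f'(x) = -3*sin(x) - cos(x)

Solve f'(x) = 0 on [0, 2π]:
  f'(x) = 0 ⇔ -cos(x) = 3*sin(x) ⇔ tan(x) = -1/3, i.e. x = arctan(-1/3) + nπ; keep the solutions lying in [0, 2π].
  ⇒ x = pi - atan(1/3) ≈ 2.8198, -atan(1/3) + 2*pi ≈ 5.9614

f''(x) = sin(x) - 3*cos(x)
Second-derivative test at each critical point:
  f''(2.8198) = 3.1623 > 0 → local minimum
  f''(5.9614) = -3.1623 < 0 → local maximum

Critical points: x = pi - atan(1/3) ≈ 2.8198 (local minimum); x = -atan(1/3) + 2*pi ≈ 5.9614 (local maximum)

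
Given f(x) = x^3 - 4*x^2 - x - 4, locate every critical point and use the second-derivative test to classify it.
f'(x) = 3*x^2 - 8*x - 1

Solve f'(x) = 0:
  3*x^2 - 8*x - 1 = 0 has no rational roots; quadratic formula: x = (8 ± √76)/6.
  ⇒ x = 4/3 - sqrt(19)/3 ≈ -0.1196, 4/3 + sqrt(19)/3 ≈ 2.7863

f''(x) = 6*x - 8
Second-derivative test at each critical point:
  f''(-0.1196) = -8.7178 < 0 → local maximum
  f''(2.7863) = 8.7178 > 0 → local minimum

Critical points: x = 4/3 - sqrt(19)/3 ≈ -0.1196 (local maximum); x = 4/3 + sqrt(19)/3 ≈ 2.7863 (local minimum)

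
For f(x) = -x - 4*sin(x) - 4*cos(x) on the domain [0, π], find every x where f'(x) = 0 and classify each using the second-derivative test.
f'(x) = -4*sqrt(2)*cos(x + pi/4) - 1

Solve f'(x) = 0 on [0, π]:
  f'(x) = 0 ⇔ 4*sin(x) - 4*cos(x) = 1. Write the left side as R·cos(x + φ) with R = √((-4)² + (-4)²) = 4*sqrt(2), cos φ = -sqrt(2)/2, sin φ = -sqrt(2)/2; then cos(x + φ) = sqrt(2)/8. Solve for x and keep the solutions lying in [0, π].
  ⇒ x = atan((1 + sqrt(31))/(-1 + sqrt(31))) ≈ 0.9631

f''(x) = 4*sqrt(2)*sin(x + pi/4)
Second-derivative test at each critical point:
  f''(0.9631) = 5.5678 > 0 → local minimum

Critical points: x = atan((1 + sqrt(31))/(-1 + sqrt(31))) ≈ 0.9631 (local minimum)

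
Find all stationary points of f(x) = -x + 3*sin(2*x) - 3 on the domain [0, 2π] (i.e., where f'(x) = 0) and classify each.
f'(x) = 6*cos(2*x) - 1

Solve f'(x) = 0 on [0, 2π]:
  f'(x) = 0 ⇔ cos(2*x) = 1/6, i.e. 2*x = ±arccos(1/6) + 2nπ; keep the solutions lying in [0, 2π].
  ⇒ x = acos(1/6)/2 ≈ 0.7017, pi - acos(1/6)/2 ≈ 2.4399, acos(1/6)/2 + pi ≈ 3.8433, -acos(1/6)/2 + 2*pi ≈ 5.5815

f''(x) = -12*sin(2*x)
Second-derivative test at each critical point:
  f''(0.7017) = -11.8322 < 0 → local maximum
  f''(2.4399) = 11.8322 > 0 → local minimum
  f''(3.8433) = -11.8322 < 0 → local maximum
  f''(5.5815) = 11.8322 > 0 → local minimum

Critical points: x = acos(1/6)/2 ≈ 0.7017 (local maximum); x = pi - acos(1/6)/2 ≈ 2.4399 (local minimum); x = acos(1/6)/2 + pi ≈ 3.8433 (local maximum); x = -acos(1/6)/2 + 2*pi ≈ 5.5815 (local minimum)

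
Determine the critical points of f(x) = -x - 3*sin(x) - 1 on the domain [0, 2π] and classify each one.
f'(x) = -3*cos(x) - 1

Solve f'(x) = 0 on [0, 2π]:
  f'(x) = 0 ⇔ cos(x) = -1/3, i.e. x = ±arccos(-1/3) + 2nπ; keep the solutions lying in [0, 2π].
  ⇒ x = acos(-1/3) ≈ 1.9106, -acos(-1/3) + 2*pi ≈ 4.3726

f''(x) = 3*sin(x)
Second-derivative test at each critical point:
  f''(1.9106) = 2.8284 > 0 → local minimum
  f''(4.3726) = -2.8284 < 0 → local maximum

Critical points: x = acos(-1/3) ≈ 1.9106 (local minimum); x = -acos(-1/3) + 2*pi ≈ 4.3726 (local maximum)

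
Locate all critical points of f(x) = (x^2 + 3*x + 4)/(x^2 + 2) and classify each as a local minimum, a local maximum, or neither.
f'(x) = (-3*x^2 - 4*x + 6)/(x^4 + 4*x^2 + 4)

Solve f'(x) = 0:
  f'(x) = -(3*x^2 + 4*x - 6)/(x^2 + 2)^2; the denominator is positive wherever f is defined, so f'(x) = 0 ⇔ -3*x^2 - 4*x + 6 = 0.
  3*x^2 + 4*x - 6 = 0 has no rational roots; quadratic formula: x = (-4 ± √88)/6.
  ⇒ x = -sqrt(22)/3 - 2/3 ≈ -2.2301, -2/3 + sqrt(22)/3 ≈ 0.8968

f''(x) = 2*(3*x^3 + 6*x^2 - 18*x - 4)/(x^6 + 6*x^4 + 12*x^2 + 8)
Second-derivative test at each critical point:
  f''(-2.2301) = 0.1929 > 0 → local minimum
  f''(0.8968) = -1.1929 < 0 → local maximum

Critical points: x = -sqrt(22)/3 - 2/3 ≈ -2.2301 (local minimum); x = -2/3 + sqrt(22)/3 ≈ 0.8968 (local maximum)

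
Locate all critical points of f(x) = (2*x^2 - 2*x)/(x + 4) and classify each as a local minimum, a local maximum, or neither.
f'(x) = 2*(x^2 + 8*x - 4)/(x^2 + 8*x + 16)

Solve f'(x) = 0:
  f'(x) = 2*(x^2 + 8*x - 4)/(x + 4)^2; the denominator is positive wherever f is defined, so f'(x) = 0 ⇔ 2*x^2 + 16*x - 8 = 0.
  Factor: 2*x^2 + 16*x - 8 = 2*(x^2 + 8*x - 4); x^2 + 8*x - 4 = 0 has no rational roots; quadratic formula: x = (-8 ± √80)/2.
  ⇒ x = -2*sqrt(5) - 4 ≈ -8.4721, -4 + 2*sqrt(5) ≈ 0.4721

f''(x) = 80/(x^3 + 12*x^2 + 48*x + 64)
Second-derivative test at each critical point:
  f''(-8.4721) = -0.8944 < 0 → local maximum
  f''(0.4721) = 0.8944 > 0 → local minimum

Critical points: x = -2*sqrt(5) - 4 ≈ -8.4721 (local maximum); x = -4 + 2*sqrt(5) ≈ 0.4721 (local minimum)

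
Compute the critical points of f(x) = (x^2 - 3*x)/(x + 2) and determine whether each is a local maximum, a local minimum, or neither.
f'(x) = (x^2 + 4*x - 6)/(x^2 + 4*x + 4)

Solve f'(x) = 0:
  f'(x) = (x^2 + 4*x - 6)/(x + 2)^2; the denominator is positive wherever f is defined, so f'(x) = 0 ⇔ x^2 + 4*x - 6 = 0.
  x^2 + 4*x - 6 = 0 has no rational roots; quadratic formula: x = (-4 ± √40)/2.
  ⇒ x = -sqrt(10) - 2 ≈ -5.1623, -2 + sqrt(10) ≈ 1.1623

f''(x) = 20/(x^3 + 6*x^2 + 12*x + 8)
Second-derivative test at each critical point:
  f''(-5.1623) = -0.6325 < 0 → local maximum
  f''(1.1623) = 0.6325 > 0 → local minimum

Critical points: x = -sqrt(10) - 2 ≈ -5.1623 (local maximum); x = -2 + sqrt(10) ≈ 1.1623 (local minimum)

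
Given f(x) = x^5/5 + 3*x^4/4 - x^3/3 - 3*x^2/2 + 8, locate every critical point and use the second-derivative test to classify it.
f'(x) = x*(x^3 + 3*x^2 - x - 3)

Solve f'(x) = 0:
  Factor: x^4 + 3*x^3 - x^2 - 3*x = x*(x - 1)*(x + 1)*(x + 3) = 0.
  ⇒ x = -3, -1, 0, 1

f''(x) = 4*x^3 + 9*x^2 - 2*x - 3
Second-derivative test at each critical point:
  f''(-3) = -24 < 0 → local maximum
  f''(-1) = 4 > 0 → local minimum
  f''(0) = -3 < 0 → local maximum
  f''(1) = 8 > 0 → local minimum

Critical points: x = -3 (local maximum); x = -1 (local minimum); x = 0 (local maximum); x = 1 (local minimum)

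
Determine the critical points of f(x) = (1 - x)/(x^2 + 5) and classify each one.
f'(x) = (-x^2 + 2*x*(x - 1) - 5)/(x^2 + 5)^2

Solve f'(x) = 0:
  f'(x) = (x^2 - 2*x - 5)/(x^2 + 5)^2; the denominator is positive wherever f is defined, so f'(x) = 0 ⇔ x^2 - 2*x - 5 = 0.
  x^2 - 2*x - 5 = 0 has no rational roots; quadratic formula: x = (2 ± √24)/2.
  ⇒ x = 1 - sqrt(6) ≈ -1.4495, 1 + sqrt(6) ≈ 3.4495

f''(x) = 2*(4*x^2*(1 - x) + (3*x - 1)*(x^2 + 5))/(x^2 + 5)^3
Second-derivative test at each critical point:
  f''(-1.4495) = -0.0972 < 0 → local maximum
  f''(3.4495) = 0.0172 > 0 → local minimum

Critical points: x = 1 - sqrt(6) ≈ -1.4495 (local maximum); x = 1 + sqrt(6) ≈ 3.4495 (local minimum)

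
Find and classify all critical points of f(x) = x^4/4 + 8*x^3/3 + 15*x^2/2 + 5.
f'(x) = x*(x^2 + 8*x + 15)

Solve f'(x) = 0:
  Factor: x^3 + 8*x^2 + 15*x = x*(x + 3)*(x + 5) = 0.
  ⇒ x = -5, -3, 0

f''(x) = 3*x^2 + 16*x + 15
Second-derivative test at each critical point:
  f''(-5) = 10 > 0 → local minimum
  f''(-3) = -6 < 0 → local maximum
  f''(0) = 15 > 0 → local minimum

Critical points: x = -5 (local minimum); x = -3 (local maximum); x = 0 (local minimum)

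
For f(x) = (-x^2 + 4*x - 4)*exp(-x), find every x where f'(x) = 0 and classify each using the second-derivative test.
f'(x) = (x^2 - 6*x + 8)*exp(-x)

Solve f'(x) = 0:
  f'(x) = (x^2 - 6*x + 8)·exp(-x) and exp(-x) > 0 for every x, so f'(x) = 0 ⇔ x^2 - 6*x + 8 = 0.
  Factor: x^2 - 6*x + 8 = (x - 4)*(x - 2) = 0.
  ⇒ x = 2, 4

f''(x) = (-x^2 + 8*x - 14)*exp(-x)
Second-derivative test at each critical point:
  f''(2) = -0.2707 < 0 → local maximum
  f''(4) = 0.0366 > 0 → local minimum

Critical points: x = 2 (local maximum); x = 4 (local minimum)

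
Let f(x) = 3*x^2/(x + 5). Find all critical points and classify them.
f'(x) = 3*x*(x + 10)/(x^2 + 10*x + 25)

Solve f'(x) = 0:
  f'(x) = 3*x*(x + 10)/(x + 5)^2; the denominator is positive wherever f is defined, so f'(x) = 0 ⇔ 3*x^2 + 30*x = 0.
  Factor: 3*x^2 + 30*x = 3*x*(x + 10) = 0.
  ⇒ x = -10, 0

f''(x) = 150/(x^3 + 15*x^2 + 75*x + 125)
Second-derivative test at each critical point:
  f''(-10) = -6/5 < 0 → local maximum
  f''(0) = 6/5 > 0 → local minimum

Critical points: x = -10 (local maximum); x = 0 (local minimum)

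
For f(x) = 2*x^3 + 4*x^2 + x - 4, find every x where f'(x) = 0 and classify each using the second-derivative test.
f'(x) = 6*x^2 + 8*x + 1

Solve f'(x) = 0:
  6*x^2 + 8*x + 1 = 0 has no rational roots; quadratic formula: x = (-8 ± √40)/12.
  ⇒ x = -2/3 - sqrt(10)/6 ≈ -1.1937, -2/3 + sqrt(10)/6 ≈ -0.1396

f''(x) = 12*x + 8
Second-derivative test at each critical point:
  f''(-1.1937) = -6.3246 < 0 → local maximum
  f''(-0.1396) = 6.3246 > 0 → local minimum

Critical points: x = -2/3 - sqrt(10)/6 ≈ -1.1937 (local maximum); x = -2/3 + sqrt(10)/6 ≈ -0.1396 (local minimum)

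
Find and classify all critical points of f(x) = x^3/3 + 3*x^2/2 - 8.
f'(x) = x*(x + 3)

Solve f'(x) = 0:
  Factor: x^2 + 3*x = x*(x + 3) = 0.
  ⇒ x = -3, 0

f''(x) = 2*x + 3
Second-derivative test at each critical point:
  f''(-3) = -3 < 0 → local maximum
  f''(0) = 3 > 0 → local minimum

Critical points: x = -3 (local maximum); x = 0 (local minimum)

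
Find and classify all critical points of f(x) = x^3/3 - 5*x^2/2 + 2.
f'(x) = x*(x - 5)

Solve f'(x) = 0:
  Factor: x^2 - 5*x = x*(x - 5) = 0.
  ⇒ x = 0, 5

f''(x) = 2*x - 5
Second-derivative test at each critical point:
  f''(0) = -5 < 0 → local maximum
  f''(5) = 5 > 0 → local minimum

Critical points: x = 0 (local maximum); x = 5 (local minimum)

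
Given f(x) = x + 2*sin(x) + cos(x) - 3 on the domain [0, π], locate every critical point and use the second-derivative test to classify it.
f'(x) = -sin(x) + 2*cos(x) + 1

Solve f'(x) = 0 on [0, π]:
  f'(x) = 0 ⇔ -sin(x) + 2*cos(x) = -1. Write the left side as R·cos(x + φ) with R = √(2² + 1²) = sqrt(5), cos φ = 2*sqrt(5)/5, sin φ = sqrt(5)/5; then cos(x + φ) = -sqrt(5)/5. Solve for x and keep the solutions lying in [0, π].
  ⇒ x = pi/2 ≈ 1.5708

f''(x) = -2*sin(x) - cos(x)
Second-derivative test at each critical point:
  f''(1.5708) = -2 < 0 → local maximum

Critical points: x = pi/2 ≈ 1.5708 (local maximum)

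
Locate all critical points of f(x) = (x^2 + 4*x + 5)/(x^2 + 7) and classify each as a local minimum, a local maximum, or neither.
f'(x) = 4*(-x^2 + x + 7)/(x^4 + 14*x^2 + 49)

Solve f'(x) = 0:
  f'(x) = -4*(x^2 - x - 7)/(x^2 + 7)^2; the denominator is positive wherever f is defined, so f'(x) = 0 ⇔ -4*x^2 + 4*x + 28 = 0.
  Factor: -4*x^2 + 4*x + 28 = -4*(x^2 - x - 7); x^2 - x - 7 = 0 has no rational roots; quadratic formula: x = (1 ± √29)/2.
  ⇒ x = 1/2 - sqrt(29)/2 ≈ -2.1926, 1/2 + sqrt(29)/2 ≈ 3.1926

f''(x) = 4*(2*x^3 - 3*x^2 - 42*x + 7)/(x^6 + 21*x^4 + 147*x^2 + 343)
Second-derivative test at each critical point:
  f''(-2.1926) = 0.1545 > 0 → local minimum
  f''(3.1926) = -0.0729 < 0 → local maximum

Critical points: x = 1/2 - sqrt(29)/2 ≈ -2.1926 (local minimum); x = 1/2 + sqrt(29)/2 ≈ 3.1926 (local maximum)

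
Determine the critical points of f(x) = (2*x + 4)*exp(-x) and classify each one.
f'(x) = 2*(-x - 1)*exp(-x)

Solve f'(x) = 0:
  f'(x) = (-2*x - 2)·exp(-x) and exp(-x) > 0 for every x, so f'(x) = 0 ⇔ -2*x - 2 = 0.
  Factor: -2*x - 2 = -2*(x + 1) = 0.
  ⇒ x = -1

f''(x) = 2*x*exp(-x)
Second-derivative test at each critical point:
  f''(-1) = -5.4366 < 0 → local maximum

Critical points: x = -1 (local maximum)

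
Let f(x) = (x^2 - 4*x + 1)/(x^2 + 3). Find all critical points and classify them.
f'(x) = 4*(x^2 + x - 3)/(x^4 + 6*x^2 + 9)

Solve f'(x) = 0:
  f'(x) = 4*(x^2 + x - 3)/(x^2 + 3)^2; the denominator is positive wherever f is defined, so f'(x) = 0 ⇔ 4*x^2 + 4*x - 12 = 0.
  Factor: 4*x^2 + 4*x - 12 = 4*(x^2 + x - 3); x^2 + x - 3 = 0 has no rational roots; quadratic formula: x = (-1 ± √13)/2.
  ⇒ x = -sqrt(13)/2 - 1/2 ≈ -2.3028, -1/2 + sqrt(13)/2 ≈ 1.3028

f''(x) = 4*(-2*x^3 - 3*x^2 + 18*x + 3)/(x^6 + 9*x^4 + 27*x^2 + 27)
Second-derivative test at each critical point:
  f''(-2.3028) = -0.2092 < 0 → local maximum
  f''(1.3028) = 0.6537 > 0 → local minimum

Critical points: x = -sqrt(13)/2 - 1/2 ≈ -2.3028 (local maximum); x = -1/2 + sqrt(13)/2 ≈ 1.3028 (local minimum)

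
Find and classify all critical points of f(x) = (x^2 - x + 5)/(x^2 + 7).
f'(x) = (x^2 + 4*x - 7)/(x^4 + 14*x^2 + 49)

Solve f'(x) = 0:
  f'(x) = (x^2 + 4*x - 7)/(x^2 + 7)^2; the denominator is positive wherever f is defined, so f'(x) = 0 ⇔ x^2 + 4*x - 7 = 0.
  x^2 + 4*x - 7 = 0 has no rational roots; quadratic formula: x = (-4 ± √44)/2.
  ⇒ x = -sqrt(11) - 2 ≈ -5.3166, -2 + sqrt(11) ≈ 1.3166

f''(x) = 2*(-x^3 - 6*x^2 + 21*x + 14)/(x^6 + 21*x^4 + 147*x^2 + 343)
Second-derivative test at each critical point:
  f''(-5.3166) = -0.0053 < 0 → local maximum
  f''(1.3166) = 0.0870 > 0 → local minimum

Critical points: x = -sqrt(11) - 2 ≈ -5.3166 (local maximum); x = -2 + sqrt(11) ≈ 1.3166 (local minimum)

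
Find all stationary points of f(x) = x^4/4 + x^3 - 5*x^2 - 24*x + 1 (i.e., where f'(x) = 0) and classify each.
f'(x) = x^3 + 3*x^2 - 10*x - 24

Solve f'(x) = 0:
  Factor: x^3 + 3*x^2 - 10*x - 24 = (x - 3)*(x + 2)*(x + 4) = 0.
  ⇒ x = -4, -2, 3

f''(x) = 3*x^2 + 6*x - 10
Second-derivative test at each critical point:
  f''(-4) = 14 > 0 → local minimum
  f''(-2) = -10 < 0 → local maximum
  f''(3) = 35 > 0 → local minimum

Critical points: x = -4 (local minimum); x = -2 (local maximum); x = 3 (local minimum)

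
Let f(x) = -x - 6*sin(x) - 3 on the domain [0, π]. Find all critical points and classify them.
f'(x) = -6*cos(x) - 1

Solve f'(x) = 0 on [0, π]:
  f'(x) = 0 ⇔ cos(x) = -1/6, i.e. x = ±arccos(-1/6) + 2nπ; keep the solutions lying in [0, π].
  ⇒ x = acos(-1/6) ≈ 1.7382

f''(x) = 6*sin(x)
Second-derivative test at each critical point:
  f''(1.7382) = 5.9161 > 0 → local minimum

Critical points: x = acos(-1/6) ≈ 1.7382 (local minimum)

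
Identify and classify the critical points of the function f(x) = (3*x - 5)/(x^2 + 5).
f'(x) = (-3*x^2 + 10*x + 15)/(x^4 + 10*x^2 + 25)

Solve f'(x) = 0:
  f'(x) = -(3*x^2 - 10*x - 15)/(x^2 + 5)^2; the denominator is positive wherever f is defined, so f'(x) = 0 ⇔ -3*x^2 + 10*x + 15 = 0.
  3*x^2 - 10*x - 15 = 0 has no rational roots; quadratic formula: x = (10 ± √280)/6.
  ⇒ x = 5/3 - sqrt(70)/3 ≈ -1.1222, 5/3 + sqrt(70)/3 ≈ 4.4555

f''(x) = 2*(4*x^2*(3*x - 5) + (5 - 9*x)*(x^2 + 5))/(x^2 + 5)^3
Second-derivative test at each critical point:
  f''(-1.1222) = 0.4271 > 0 → local minimum
  f''(4.4555) = -0.0271 < 0 → local maximum

Critical points: x = 5/3 - sqrt(70)/3 ≈ -1.1222 (local minimum); x = 5/3 + sqrt(70)/3 ≈ 4.4555 (local maximum)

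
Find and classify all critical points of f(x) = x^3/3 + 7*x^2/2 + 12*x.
f'(x) = x^2 + 7*x + 12

Solve f'(x) = 0:
  Factor: x^2 + 7*x + 12 = (x + 3)*(x + 4) = 0.
  ⇒ x = -4, -3

f''(x) = 2*x + 7
Second-derivative test at each critical point:
  f''(-4) = -1 < 0 → local maximum
  f''(-3) = 1 > 0 → local minimum

Critical points: x = -4 (local maximum); x = -3 (local minimum)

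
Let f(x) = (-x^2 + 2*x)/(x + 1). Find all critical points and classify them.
f'(x) = (-x^2 - 2*x + 2)/(x^2 + 2*x + 1)

Solve f'(x) = 0:
  f'(x) = -(x^2 + 2*x - 2)/(x + 1)^2; the denominator is positive wherever f is defined, so f'(x) = 0 ⇔ -x^2 - 2*x + 2 = 0.
  x^2 + 2*x - 2 = 0 has no rational roots; quadratic formula: x = (-2 ± √12)/2.
  ⇒ x = -sqrt(3) - 1 ≈ -2.7321, -1 + sqrt(3) ≈ 0.7321

f''(x) = -6/(x^3 + 3*x^2 + 3*x + 1)
Second-derivative test at each critical point:
  f''(-2.7321) = 1.1547 > 0 → local minimum
  f''(0.7321) = -1.1547 < 0 → local maximum

Critical points: x = -sqrt(3) - 1 ≈ -2.7321 (local minimum); x = -1 + sqrt(3) ≈ 0.7321 (local maximum)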